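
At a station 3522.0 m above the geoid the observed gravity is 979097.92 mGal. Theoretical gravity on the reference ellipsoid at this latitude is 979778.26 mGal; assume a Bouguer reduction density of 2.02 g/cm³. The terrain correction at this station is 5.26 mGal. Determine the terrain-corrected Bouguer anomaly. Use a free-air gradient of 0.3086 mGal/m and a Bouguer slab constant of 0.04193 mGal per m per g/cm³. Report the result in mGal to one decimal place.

113.5

Free-air correction = 0.3086 × 3522.0 = 1086.89 mGal
Free-air anomaly = 979097.92 − 979778.26 + (1086.89) = 406.55 mGal
Bouguer slab correction = 0.04193 × 2.02 × 3522.0 = 298.31 mGal
Simple Bouguer anomaly = 406.55 − (298.31) = 108.24 mGal
Complete Bouguer anomaly = 108.24 + 5.26 = 113.50 mGal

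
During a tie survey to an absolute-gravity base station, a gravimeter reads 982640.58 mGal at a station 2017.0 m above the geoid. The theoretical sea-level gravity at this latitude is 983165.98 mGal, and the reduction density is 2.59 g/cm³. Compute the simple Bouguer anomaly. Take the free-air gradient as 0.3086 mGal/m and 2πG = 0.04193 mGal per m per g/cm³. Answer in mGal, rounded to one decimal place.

-122.0

Free-air correction = 0.3086 × 2017.0 = 622.45 mGal
Free-air anomaly = 982640.58 − 983165.98 + (622.45) = 97.05 mGal
Bouguer slab correction = 0.04193 × 2.59 × 2017.0 = 219.04 mGal
Simple Bouguer anomaly = 97.05 − (219.04) = -121.99 mGal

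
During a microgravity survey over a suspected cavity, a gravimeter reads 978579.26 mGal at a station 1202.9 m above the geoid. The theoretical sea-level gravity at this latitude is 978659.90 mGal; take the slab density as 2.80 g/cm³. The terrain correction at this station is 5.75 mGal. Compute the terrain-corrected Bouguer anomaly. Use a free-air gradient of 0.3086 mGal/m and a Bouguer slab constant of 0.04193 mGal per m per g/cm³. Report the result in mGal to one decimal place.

155.1

Free-air correction = 0.3086 × 1202.9 = 371.21 mGal
Free-air anomaly = 978579.26 − 978659.90 + (371.21) = 290.57 mGal
Bouguer slab correction = 0.04193 × 2.80 × 1202.9 = 141.23 mGal
Simple Bouguer anomaly = 290.57 − (141.23) = 149.34 mGal
Complete Bouguer anomaly = 149.34 + 5.75 = 155.09 mGal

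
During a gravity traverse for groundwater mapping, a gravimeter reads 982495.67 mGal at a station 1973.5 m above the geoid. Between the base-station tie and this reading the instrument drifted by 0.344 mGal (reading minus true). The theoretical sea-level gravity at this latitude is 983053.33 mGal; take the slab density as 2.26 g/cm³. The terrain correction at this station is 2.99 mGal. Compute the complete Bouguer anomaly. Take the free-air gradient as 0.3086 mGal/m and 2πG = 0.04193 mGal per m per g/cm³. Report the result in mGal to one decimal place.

-133.0

Drift-corrected reading = 982495.67 − (0.344) = 982495.326 mGal
Free-air correction = 0.3086 × 1973.5 = 609.02 mGal
Free-air anomaly = 982495.326 − 983053.33 + (609.02) = 51.016 mGal
Bouguer slab correction = 0.04193 × 2.26 × 1973.5 = 187.01 mGal
Simple Bouguer anomaly = 51.016 − (187.01) = -135.994 mGal
Complete Bouguer anomaly = -135.994 + 2.99 = -133.004 mGal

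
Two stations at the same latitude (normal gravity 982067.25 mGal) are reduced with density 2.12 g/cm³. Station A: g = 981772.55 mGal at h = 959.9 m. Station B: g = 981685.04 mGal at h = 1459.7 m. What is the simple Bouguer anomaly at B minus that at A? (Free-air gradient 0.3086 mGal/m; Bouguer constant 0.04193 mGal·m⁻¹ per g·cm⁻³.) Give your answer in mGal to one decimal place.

22.3

Δg_SB(A) = 981772.55 − 982067.25 + 0.3086×959.9 − 0.04193×2.12×959.9 = -83.80 mGal
Δg_SB(B) = 981685.04 − 982067.25 + 0.3086×1459.7 − 0.04193×2.12×1459.7 = -61.50 mGal
Difference = -61.50 − (-83.80) = 22.30 mGal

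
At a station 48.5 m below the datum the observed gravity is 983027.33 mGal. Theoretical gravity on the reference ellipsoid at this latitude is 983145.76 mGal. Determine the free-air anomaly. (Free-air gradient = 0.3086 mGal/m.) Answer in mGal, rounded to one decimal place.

-133.4

Free-air correction = 0.3086 × -48.5 = -14.97 mGal
Free-air anomaly = 983027.33 − 983145.76 + (-14.97) = -133.40 mGal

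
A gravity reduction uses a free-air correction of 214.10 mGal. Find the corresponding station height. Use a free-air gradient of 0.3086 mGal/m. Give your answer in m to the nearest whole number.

h = 214.10 / 0.3086 = 693.78 m

694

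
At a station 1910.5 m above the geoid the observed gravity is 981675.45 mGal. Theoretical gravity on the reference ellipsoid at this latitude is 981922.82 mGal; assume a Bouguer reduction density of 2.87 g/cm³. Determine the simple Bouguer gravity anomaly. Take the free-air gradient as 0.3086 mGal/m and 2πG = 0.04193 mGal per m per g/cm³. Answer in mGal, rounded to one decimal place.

Free-air correction = 0.3086 × 1910.5 = 589.58 mGal
Free-air anomaly = 981675.45 − 981922.82 + (589.58) = 342.21 mGal
Bouguer slab correction = 0.04193 × 2.87 × 1910.5 = 229.91 mGal
Simple Bouguer anomaly = 342.21 − (229.91) = 112.30 mGal

112.3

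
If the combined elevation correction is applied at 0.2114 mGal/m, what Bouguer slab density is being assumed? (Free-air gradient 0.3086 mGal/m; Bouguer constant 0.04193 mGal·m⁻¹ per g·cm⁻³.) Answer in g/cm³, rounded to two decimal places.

2.32

0.2114 = 0.3086 − 0.04193 × ρ
ρ = (0.3086 − 0.2114) / 0.04193 = 2.32 g/cm³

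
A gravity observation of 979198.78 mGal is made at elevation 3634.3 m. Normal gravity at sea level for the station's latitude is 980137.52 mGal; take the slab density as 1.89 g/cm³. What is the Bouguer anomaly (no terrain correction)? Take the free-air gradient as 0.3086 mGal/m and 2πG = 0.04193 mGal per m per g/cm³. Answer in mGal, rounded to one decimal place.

Free-air correction = 0.3086 × 3634.3 = 1121.54 mGal
Free-air anomaly = 979198.78 − 980137.52 + (1121.54) = 182.80 mGal
Bouguer slab correction = 0.04193 × 1.89 × 3634.3 = 288.01 mGal
Simple Bouguer anomaly = 182.80 − (288.01) = -105.21 mGal

-105.2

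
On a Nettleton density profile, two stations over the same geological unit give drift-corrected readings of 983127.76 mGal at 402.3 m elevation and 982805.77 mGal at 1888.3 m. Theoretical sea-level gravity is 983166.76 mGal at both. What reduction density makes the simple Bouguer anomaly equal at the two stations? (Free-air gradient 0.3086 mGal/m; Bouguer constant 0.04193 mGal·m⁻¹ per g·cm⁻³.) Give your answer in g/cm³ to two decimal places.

Δg_obs = 982805.77 − 983127.76 = -321.99 mGal over Δh = 1888.3 − 402.3 = 1486.0 m
Equal Bouguer anomalies ⇒ Δg_obs + (0.3086 − 0.04193ρ)·Δh = 0
0.3086 − 0.04193ρ = −Δg_obs/Δh = 0.21668
ρ = (0.3086 − 0.21668) / 0.04193 = 2.19 g/cm³

2.19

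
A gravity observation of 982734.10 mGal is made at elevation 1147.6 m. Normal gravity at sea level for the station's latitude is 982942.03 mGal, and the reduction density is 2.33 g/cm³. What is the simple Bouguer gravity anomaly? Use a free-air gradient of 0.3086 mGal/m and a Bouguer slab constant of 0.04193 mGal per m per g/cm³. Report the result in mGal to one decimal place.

34.1

Free-air correction = 0.3086 × 1147.6 = 354.15 mGal
Free-air anomaly = 982734.10 − 982942.03 + (354.15) = 146.22 mGal
Bouguer slab correction = 0.04193 × 2.33 × 1147.6 = 112.12 mGal
Simple Bouguer anomaly = 146.22 − (112.12) = 34.10 mGal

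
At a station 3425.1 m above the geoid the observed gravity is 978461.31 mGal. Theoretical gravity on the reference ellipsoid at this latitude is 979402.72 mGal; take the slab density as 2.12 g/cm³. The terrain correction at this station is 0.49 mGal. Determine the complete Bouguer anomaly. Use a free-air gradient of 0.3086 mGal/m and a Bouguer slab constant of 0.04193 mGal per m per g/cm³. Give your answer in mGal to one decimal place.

Free-air correction = 0.3086 × 3425.1 = 1056.99 mGal
Free-air anomaly = 978461.31 − 979402.72 + (1056.99) = 115.58 mGal
Bouguer slab correction = 0.04193 × 2.12 × 3425.1 = 304.46 mGal
Simple Bouguer anomaly = 115.58 − (304.46) = -188.88 mGal
Complete Bouguer anomaly = -188.88 + 0.49 = -188.39 mGal

-188.4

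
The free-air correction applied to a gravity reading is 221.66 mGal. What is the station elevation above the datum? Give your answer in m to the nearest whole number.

718

h = 221.66 / 0.3086 = 718.28 m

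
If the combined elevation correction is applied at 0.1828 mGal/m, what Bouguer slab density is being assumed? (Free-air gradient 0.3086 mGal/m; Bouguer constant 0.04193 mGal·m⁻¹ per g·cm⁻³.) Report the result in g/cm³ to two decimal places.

3.00

0.1828 = 0.3086 − 0.04193 × ρ
ρ = (0.3086 − 0.1828) / 0.04193 = 3.00 g/cm³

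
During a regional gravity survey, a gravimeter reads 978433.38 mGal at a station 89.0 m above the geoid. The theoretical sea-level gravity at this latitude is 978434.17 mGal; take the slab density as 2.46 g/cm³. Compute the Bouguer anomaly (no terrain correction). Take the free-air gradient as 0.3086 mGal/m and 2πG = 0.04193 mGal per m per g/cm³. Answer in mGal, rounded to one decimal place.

Free-air correction = 0.3086 × 89.0 = 27.47 mGal
Free-air anomaly = 978433.38 − 978434.17 + (27.47) = 26.68 mGal
Bouguer slab correction = 0.04193 × 2.46 × 89.0 = 9.18 mGal
Simple Bouguer anomaly = 26.68 − (9.18) = 17.50 mGal

17.5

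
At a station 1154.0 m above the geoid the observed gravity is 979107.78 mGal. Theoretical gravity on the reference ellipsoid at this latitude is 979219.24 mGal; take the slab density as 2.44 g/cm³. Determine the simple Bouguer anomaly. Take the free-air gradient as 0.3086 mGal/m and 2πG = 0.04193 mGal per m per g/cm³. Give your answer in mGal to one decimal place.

Free-air correction = 0.3086 × 1154.0 = 356.12 mGal
Free-air anomaly = 979107.78 − 979219.24 + (356.12) = 244.66 mGal
Bouguer slab correction = 0.04193 × 2.44 × 1154.0 = 118.06 mGal
Simple Bouguer anomaly = 244.66 − (118.06) = 126.60 mGal

126.6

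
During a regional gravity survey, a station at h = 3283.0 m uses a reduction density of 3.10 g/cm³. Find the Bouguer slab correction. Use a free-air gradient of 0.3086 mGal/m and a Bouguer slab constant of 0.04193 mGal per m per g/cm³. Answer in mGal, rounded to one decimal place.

Bouguer slab correction = 0.04193 × 3.10 × 3283.0 = 426.7 mGal

426.7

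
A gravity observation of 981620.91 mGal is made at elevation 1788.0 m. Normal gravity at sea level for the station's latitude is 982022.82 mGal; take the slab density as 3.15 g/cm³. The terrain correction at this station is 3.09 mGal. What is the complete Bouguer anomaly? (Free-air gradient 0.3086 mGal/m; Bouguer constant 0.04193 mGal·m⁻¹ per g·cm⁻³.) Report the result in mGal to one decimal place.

Free-air correction = 0.3086 × 1788.0 = 551.78 mGal
Free-air anomaly = 981620.91 − 982022.82 + (551.78) = 149.87 mGal
Bouguer slab correction = 0.04193 × 3.15 × 1788.0 = 236.16 mGal
Simple Bouguer anomaly = 149.87 − (236.16) = -86.29 mGal
Complete Bouguer anomaly = -86.29 + 3.09 = -83.20 mGal

-83.2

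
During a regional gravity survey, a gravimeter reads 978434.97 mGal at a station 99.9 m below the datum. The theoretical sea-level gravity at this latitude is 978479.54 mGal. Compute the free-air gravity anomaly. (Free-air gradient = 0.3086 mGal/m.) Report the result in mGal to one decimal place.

-75.4

Free-air correction = 0.3086 × -99.9 = -30.83 mGal
Free-air anomaly = 978434.97 − 978479.54 + (-30.83) = -75.40 mGal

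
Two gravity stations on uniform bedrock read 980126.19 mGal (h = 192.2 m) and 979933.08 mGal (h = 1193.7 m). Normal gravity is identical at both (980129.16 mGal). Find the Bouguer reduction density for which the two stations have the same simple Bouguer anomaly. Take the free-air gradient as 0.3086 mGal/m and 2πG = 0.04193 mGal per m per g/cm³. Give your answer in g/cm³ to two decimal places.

Δg_obs = 979933.08 − 980126.19 = -193.11 mGal over Δh = 1193.7 − 192.2 = 1001.5 m
Equal Bouguer anomalies ⇒ Δg_obs + (0.3086 − 0.04193ρ)·Δh = 0
0.3086 − 0.04193ρ = −Δg_obs/Δh = 0.19282
ρ = (0.3086 − 0.19282) / 0.04193 = 2.76 g/cm³

2.76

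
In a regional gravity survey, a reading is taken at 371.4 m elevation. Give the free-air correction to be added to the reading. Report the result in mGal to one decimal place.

Free-air correction = 0.3086 × 371.4 = 114.6 mGal

114.6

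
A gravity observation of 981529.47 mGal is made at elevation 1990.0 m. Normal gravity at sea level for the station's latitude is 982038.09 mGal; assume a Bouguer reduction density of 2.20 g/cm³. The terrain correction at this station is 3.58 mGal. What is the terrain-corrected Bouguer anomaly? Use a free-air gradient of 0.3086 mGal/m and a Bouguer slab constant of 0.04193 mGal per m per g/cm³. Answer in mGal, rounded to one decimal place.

Free-air correction = 0.3086 × 1990.0 = 614.11 mGal
Free-air anomaly = 981529.47 − 982038.09 + (614.11) = 105.49 mGal
Bouguer slab correction = 0.04193 × 2.20 × 1990.0 = 183.57 mGal
Simple Bouguer anomaly = 105.49 − (183.57) = -78.08 mGal
Complete Bouguer anomaly = -78.08 + 3.58 = -74.50 mGal

-74.5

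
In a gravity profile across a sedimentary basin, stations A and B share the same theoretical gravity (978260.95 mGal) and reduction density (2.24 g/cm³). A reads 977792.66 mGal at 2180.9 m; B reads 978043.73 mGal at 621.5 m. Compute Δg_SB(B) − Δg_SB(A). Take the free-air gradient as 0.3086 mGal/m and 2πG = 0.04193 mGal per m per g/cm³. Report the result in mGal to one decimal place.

Δg_SB(A) = 977792.66 − 978260.95 + 0.3086×2180.9 − 0.04193×2.24×2180.9 = -0.10 mGal
Δg_SB(B) = 978043.73 − 978260.95 + 0.3086×621.5 − 0.04193×2.24×621.5 = -83.80 mGal
Difference = -83.80 − (-0.10) = -83.70 mGal

-83.7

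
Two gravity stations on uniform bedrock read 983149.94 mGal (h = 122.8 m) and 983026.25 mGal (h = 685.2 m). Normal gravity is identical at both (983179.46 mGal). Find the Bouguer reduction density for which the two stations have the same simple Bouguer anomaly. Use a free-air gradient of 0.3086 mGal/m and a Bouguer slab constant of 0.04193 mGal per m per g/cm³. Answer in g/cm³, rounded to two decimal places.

2.11

Δg_obs = 983026.25 − 983149.94 = -123.69 mGal over Δh = 685.2 − 122.8 = 562.4 m
Equal Bouguer anomalies ⇒ Δg_obs + (0.3086 − 0.04193ρ)·Δh = 0
0.3086 − 0.04193ρ = −Δg_obs/Δh = 0.21993
ρ = (0.3086 − 0.21993) / 0.04193 = 2.11 g/cm³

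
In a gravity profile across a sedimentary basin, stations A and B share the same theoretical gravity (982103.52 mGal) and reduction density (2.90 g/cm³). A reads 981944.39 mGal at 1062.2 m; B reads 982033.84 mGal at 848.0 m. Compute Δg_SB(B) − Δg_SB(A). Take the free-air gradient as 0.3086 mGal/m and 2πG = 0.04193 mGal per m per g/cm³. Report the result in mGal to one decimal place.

49.4

Δg_SB(A) = 981944.39 − 982103.52 + 0.3086×1062.2 − 0.04193×2.90×1062.2 = 39.50 mGal
Δg_SB(B) = 982033.84 − 982103.52 + 0.3086×848.0 − 0.04193×2.90×848.0 = 88.90 mGal
Difference = 88.90 − (39.50) = 49.40 mGal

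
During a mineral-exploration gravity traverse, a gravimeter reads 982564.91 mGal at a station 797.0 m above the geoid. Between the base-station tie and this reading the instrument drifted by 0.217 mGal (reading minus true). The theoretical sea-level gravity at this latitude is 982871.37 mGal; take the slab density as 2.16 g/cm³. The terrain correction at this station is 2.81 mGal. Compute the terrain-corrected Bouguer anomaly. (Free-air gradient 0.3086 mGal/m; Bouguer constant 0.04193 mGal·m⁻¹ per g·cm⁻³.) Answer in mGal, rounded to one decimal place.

Drift-corrected reading = 982564.91 − (0.217) = 982564.693 mGal
Free-air correction = 0.3086 × 797.0 = 245.95 mGal
Free-air anomaly = 982564.693 − 982871.37 + (245.95) = -60.727 mGal
Bouguer slab correction = 0.04193 × 2.16 × 797.0 = 72.18 mGal
Simple Bouguer anomaly = -60.727 − (72.18) = -132.907 mGal
Complete Bouguer anomaly = -132.907 + 2.81 = -130.097 mGal

-130.1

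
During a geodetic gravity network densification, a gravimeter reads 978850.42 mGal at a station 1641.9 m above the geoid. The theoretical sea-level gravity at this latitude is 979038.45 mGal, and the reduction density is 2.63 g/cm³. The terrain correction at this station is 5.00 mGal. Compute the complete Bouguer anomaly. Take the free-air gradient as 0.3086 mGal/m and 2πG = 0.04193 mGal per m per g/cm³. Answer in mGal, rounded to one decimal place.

142.6

Free-air correction = 0.3086 × 1641.9 = 506.69 mGal
Free-air anomaly = 978850.42 − 979038.45 + (506.69) = 318.66 mGal
Bouguer slab correction = 0.04193 × 2.63 × 1641.9 = 181.06 mGal
Simple Bouguer anomaly = 318.66 − (181.06) = 137.60 mGal
Complete Bouguer anomaly = 137.60 + 5.00 = 142.60 mGal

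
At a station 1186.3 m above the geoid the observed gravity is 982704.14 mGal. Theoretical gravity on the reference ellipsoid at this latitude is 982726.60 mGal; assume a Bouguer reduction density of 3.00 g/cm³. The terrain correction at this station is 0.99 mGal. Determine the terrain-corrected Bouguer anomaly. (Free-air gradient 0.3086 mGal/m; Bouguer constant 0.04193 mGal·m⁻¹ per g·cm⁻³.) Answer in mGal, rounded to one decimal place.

Free-air correction = 0.3086 × 1186.3 = 366.09 mGal
Free-air anomaly = 982704.14 − 982726.60 + (366.09) = 343.63 mGal
Bouguer slab correction = 0.04193 × 3.00 × 1186.3 = 149.22 mGal
Simple Bouguer anomaly = 343.63 − (149.22) = 194.41 mGal
Complete Bouguer anomaly = 194.41 + 0.99 = 195.40 mGal

195.4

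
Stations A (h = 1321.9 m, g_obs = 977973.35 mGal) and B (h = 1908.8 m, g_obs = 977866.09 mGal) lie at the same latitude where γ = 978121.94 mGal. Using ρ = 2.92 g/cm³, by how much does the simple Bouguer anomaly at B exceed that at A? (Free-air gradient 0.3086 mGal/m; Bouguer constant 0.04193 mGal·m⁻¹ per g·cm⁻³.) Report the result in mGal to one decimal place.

Δg_SB(A) = 977973.35 − 978121.94 + 0.3086×1321.9 − 0.04193×2.92×1321.9 = 97.50 mGal
Δg_SB(B) = 977866.09 − 978121.94 + 0.3086×1908.8 − 0.04193×2.92×1908.8 = 99.50 mGal
Difference = 99.50 − (97.50) = 2.00 mGal

2.0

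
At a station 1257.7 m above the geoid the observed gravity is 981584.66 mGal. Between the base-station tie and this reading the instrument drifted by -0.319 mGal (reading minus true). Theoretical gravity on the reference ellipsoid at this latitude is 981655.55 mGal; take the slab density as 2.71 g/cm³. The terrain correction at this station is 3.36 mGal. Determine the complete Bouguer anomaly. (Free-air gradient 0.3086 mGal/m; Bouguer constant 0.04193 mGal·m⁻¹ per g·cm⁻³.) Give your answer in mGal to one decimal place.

178.0

Drift-corrected reading = 981584.66 − (-0.319) = 981584.979 mGal
Free-air correction = 0.3086 × 1257.7 = 388.13 mGal
Free-air anomaly = 981584.979 − 981655.55 + (388.13) = 317.559 mGal
Bouguer slab correction = 0.04193 × 2.71 × 1257.7 = 142.91 mGal
Simple Bouguer anomaly = 317.559 − (142.91) = 174.649 mGal
Complete Bouguer anomaly = 174.649 + 3.36 = 178.009 mGal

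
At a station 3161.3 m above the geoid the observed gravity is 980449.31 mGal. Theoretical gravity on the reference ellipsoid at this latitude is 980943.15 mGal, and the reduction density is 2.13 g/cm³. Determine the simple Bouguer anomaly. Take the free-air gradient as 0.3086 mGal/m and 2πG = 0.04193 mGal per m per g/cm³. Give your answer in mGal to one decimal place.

Free-air correction = 0.3086 × 3161.3 = 975.58 mGal
Free-air anomaly = 980449.31 − 980943.15 + (975.58) = 481.74 mGal
Bouguer slab correction = 0.04193 × 2.13 × 3161.3 = 282.34 mGal
Simple Bouguer anomaly = 481.74 − (282.34) = 199.40 mGal

199.4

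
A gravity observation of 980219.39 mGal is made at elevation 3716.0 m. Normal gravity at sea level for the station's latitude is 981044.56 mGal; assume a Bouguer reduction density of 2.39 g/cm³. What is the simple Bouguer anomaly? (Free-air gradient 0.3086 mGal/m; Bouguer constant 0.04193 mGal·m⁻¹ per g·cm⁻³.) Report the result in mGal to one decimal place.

Free-air correction = 0.3086 × 3716.0 = 1146.76 mGal
Free-air anomaly = 980219.39 − 981044.56 + (1146.76) = 321.59 mGal
Bouguer slab correction = 0.04193 × 2.39 × 3716.0 = 372.39 mGal
Simple Bouguer anomaly = 321.59 − (372.39) = -50.80 mGal

-50.8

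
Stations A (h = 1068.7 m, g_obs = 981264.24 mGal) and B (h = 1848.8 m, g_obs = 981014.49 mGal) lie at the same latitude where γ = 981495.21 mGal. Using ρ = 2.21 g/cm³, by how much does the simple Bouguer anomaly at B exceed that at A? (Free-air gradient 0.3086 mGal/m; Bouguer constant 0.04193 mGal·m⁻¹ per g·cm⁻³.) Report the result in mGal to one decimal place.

-81.3

Δg_SB(A) = 981264.24 − 981495.21 + 0.3086×1068.7 − 0.04193×2.21×1068.7 = -0.20 mGal
Δg_SB(B) = 981014.49 − 981495.21 + 0.3086×1848.8 − 0.04193×2.21×1848.8 = -81.50 mGal
Difference = -81.50 − (-0.20) = -81.30 mGal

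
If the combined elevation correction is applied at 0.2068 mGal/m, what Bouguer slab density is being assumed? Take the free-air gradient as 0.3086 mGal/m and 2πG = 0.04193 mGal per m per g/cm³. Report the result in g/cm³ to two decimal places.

2.43

0.2068 = 0.3086 − 0.04193 × ρ
ρ = (0.3086 − 0.2068) / 0.04193 = 2.43 g/cm³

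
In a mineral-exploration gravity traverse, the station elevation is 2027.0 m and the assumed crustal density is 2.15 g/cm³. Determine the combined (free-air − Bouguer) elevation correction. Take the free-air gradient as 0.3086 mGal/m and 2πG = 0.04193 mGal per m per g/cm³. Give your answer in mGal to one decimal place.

442.8

Combined gradient = 0.3086 − 0.04193 × 2.15 = 0.2184505 mGal/m
Combined elevation correction = 0.2184505 × 2027.0 = 442.8 mGal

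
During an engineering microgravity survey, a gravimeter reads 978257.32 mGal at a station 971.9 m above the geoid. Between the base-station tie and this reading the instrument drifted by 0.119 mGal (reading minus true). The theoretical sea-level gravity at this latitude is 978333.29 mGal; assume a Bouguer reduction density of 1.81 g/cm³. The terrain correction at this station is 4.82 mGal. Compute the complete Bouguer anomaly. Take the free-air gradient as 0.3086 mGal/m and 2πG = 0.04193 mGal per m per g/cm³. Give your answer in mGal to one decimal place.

Drift-corrected reading = 978257.32 − (0.119) = 978257.201 mGal
Free-air correction = 0.3086 × 971.9 = 299.93 mGal
Free-air anomaly = 978257.201 − 978333.29 + (299.93) = 223.841 mGal
Bouguer slab correction = 0.04193 × 1.81 × 971.9 = 73.76 mGal
Simple Bouguer anomaly = 223.841 − (73.76) = 150.081 mGal
Complete Bouguer anomaly = 150.081 + 4.82 = 154.901 mGal

154.9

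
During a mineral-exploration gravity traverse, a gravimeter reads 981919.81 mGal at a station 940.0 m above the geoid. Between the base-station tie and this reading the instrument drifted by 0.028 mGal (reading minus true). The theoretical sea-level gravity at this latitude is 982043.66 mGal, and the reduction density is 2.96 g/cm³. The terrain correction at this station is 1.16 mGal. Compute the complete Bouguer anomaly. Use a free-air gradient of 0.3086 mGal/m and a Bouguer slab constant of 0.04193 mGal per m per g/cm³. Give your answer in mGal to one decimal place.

Drift-corrected reading = 981919.81 − (0.028) = 981919.782 mGal
Free-air correction = 0.3086 × 940.0 = 290.08 mGal
Free-air anomaly = 981919.782 − 982043.66 + (290.08) = 166.202 mGal
Bouguer slab correction = 0.04193 × 2.96 × 940.0 = 116.67 mGal
Simple Bouguer anomaly = 166.202 − (116.67) = 49.532 mGal
Complete Bouguer anomaly = 49.532 + 1.16 = 50.692 mGal

50.7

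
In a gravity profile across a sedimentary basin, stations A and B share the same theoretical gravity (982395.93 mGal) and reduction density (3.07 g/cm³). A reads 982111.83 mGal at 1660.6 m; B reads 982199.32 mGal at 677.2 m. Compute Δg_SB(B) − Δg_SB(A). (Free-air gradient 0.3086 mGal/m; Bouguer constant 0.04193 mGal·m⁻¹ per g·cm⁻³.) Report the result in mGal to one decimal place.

-89.4

Δg_SB(A) = 982111.83 − 982395.93 + 0.3086×1660.6 − 0.04193×3.07×1660.6 = 14.60 mGal
Δg_SB(B) = 982199.32 − 982395.93 + 0.3086×677.2 − 0.04193×3.07×677.2 = -74.80 mGal
Difference = -74.80 − (14.60) = -89.40 mGal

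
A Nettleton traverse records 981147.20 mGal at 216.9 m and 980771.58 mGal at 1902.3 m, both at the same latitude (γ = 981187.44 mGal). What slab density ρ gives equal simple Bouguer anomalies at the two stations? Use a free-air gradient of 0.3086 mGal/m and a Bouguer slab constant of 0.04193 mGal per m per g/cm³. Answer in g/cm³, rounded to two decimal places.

2.04

Δg_obs = 980771.58 − 981147.20 = -375.62 mGal over Δh = 1902.3 − 216.9 = 1685.4 m
Equal Bouguer anomalies ⇒ Δg_obs + (0.3086 − 0.04193ρ)·Δh = 0
0.3086 − 0.04193ρ = −Δg_obs/Δh = 0.22287
ρ = (0.3086 − 0.22287) / 0.04193 = 2.04 g/cm³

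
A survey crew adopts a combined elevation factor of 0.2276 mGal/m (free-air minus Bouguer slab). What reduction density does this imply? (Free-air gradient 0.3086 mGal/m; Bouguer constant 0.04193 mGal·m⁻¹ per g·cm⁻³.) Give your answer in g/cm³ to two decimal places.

1.93

0.2276 = 0.3086 − 0.04193 × ρ
ρ = (0.3086 − 0.2276) / 0.04193 = 1.93 g/cm³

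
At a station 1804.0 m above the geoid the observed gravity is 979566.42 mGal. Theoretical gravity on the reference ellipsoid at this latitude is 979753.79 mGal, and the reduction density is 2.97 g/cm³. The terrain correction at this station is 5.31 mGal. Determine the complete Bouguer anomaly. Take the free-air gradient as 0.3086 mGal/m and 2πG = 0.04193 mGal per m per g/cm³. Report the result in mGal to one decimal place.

Free-air correction = 0.3086 × 1804.0 = 556.71 mGal
Free-air anomaly = 979566.42 − 979753.79 + (556.71) = 369.34 mGal
Bouguer slab correction = 0.04193 × 2.97 × 1804.0 = 224.66 mGal
Simple Bouguer anomaly = 369.34 − (224.66) = 144.68 mGal
Complete Bouguer anomaly = 144.68 + 5.31 = 149.99 mGal

150.0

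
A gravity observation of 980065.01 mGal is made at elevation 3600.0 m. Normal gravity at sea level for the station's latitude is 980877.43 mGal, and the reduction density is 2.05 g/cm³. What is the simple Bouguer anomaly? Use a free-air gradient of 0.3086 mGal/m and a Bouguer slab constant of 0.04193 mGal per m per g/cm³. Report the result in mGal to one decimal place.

Free-air correction = 0.3086 × 3600.0 = 1110.96 mGal
Free-air anomaly = 980065.01 − 980877.43 + (1110.96) = 298.54 mGal
Bouguer slab correction = 0.04193 × 2.05 × 3600.0 = 309.44 mGal
Simple Bouguer anomaly = 298.54 − (309.44) = -10.90 mGal

-10.9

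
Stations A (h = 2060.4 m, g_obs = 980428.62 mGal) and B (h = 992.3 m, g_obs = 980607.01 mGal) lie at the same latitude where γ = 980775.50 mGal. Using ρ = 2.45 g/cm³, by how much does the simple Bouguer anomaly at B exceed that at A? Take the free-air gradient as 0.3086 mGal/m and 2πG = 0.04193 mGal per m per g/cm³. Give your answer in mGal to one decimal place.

-41.5

Δg_SB(A) = 980428.62 − 980775.50 + 0.3086×2060.4 − 0.04193×2.45×2060.4 = 77.30 mGal
Δg_SB(B) = 980607.01 − 980775.50 + 0.3086×992.3 − 0.04193×2.45×992.3 = 35.80 mGal
Difference = 35.80 − (77.30) = -41.50 mGal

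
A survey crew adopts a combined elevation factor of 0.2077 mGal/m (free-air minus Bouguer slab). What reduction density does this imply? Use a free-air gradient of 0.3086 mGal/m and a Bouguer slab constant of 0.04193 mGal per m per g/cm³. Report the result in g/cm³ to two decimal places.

2.41

0.2077 = 0.3086 − 0.04193 × ρ
ρ = (0.3086 − 0.2077) / 0.04193 = 2.41 g/cm³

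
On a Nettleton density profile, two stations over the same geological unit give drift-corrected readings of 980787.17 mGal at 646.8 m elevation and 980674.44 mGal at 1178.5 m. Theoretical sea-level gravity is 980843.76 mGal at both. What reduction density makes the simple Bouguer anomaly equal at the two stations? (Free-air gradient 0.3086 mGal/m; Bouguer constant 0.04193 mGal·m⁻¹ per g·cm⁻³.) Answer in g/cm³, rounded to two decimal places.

2.30

Δg_obs = 980674.44 − 980787.17 = -112.73 mGal over Δh = 1178.5 − 646.8 = 531.7 m
Equal Bouguer anomalies ⇒ Δg_obs + (0.3086 − 0.04193ρ)·Δh = 0
0.3086 − 0.04193ρ = −Δg_obs/Δh = 0.21202
ρ = (0.3086 − 0.21202) / 0.04193 = 2.30 g/cm³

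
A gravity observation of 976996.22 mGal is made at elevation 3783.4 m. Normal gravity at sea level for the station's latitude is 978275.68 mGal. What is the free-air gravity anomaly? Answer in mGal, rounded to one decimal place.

-111.9

Free-air correction = 0.3086 × 3783.4 = 1167.56 mGal
Free-air anomaly = 976996.22 − 978275.68 + (1167.56) = -111.90 mGal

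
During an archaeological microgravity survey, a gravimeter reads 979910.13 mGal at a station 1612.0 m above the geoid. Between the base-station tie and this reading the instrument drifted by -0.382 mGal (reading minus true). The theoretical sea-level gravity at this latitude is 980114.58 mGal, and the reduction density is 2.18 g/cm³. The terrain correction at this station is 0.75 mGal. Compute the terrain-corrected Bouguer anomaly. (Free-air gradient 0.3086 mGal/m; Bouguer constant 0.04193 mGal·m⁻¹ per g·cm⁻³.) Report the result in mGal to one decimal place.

Drift-corrected reading = 979910.13 − (-0.382) = 979910.512 mGal
Free-air correction = 0.3086 × 1612.0 = 497.46 mGal
Free-air anomaly = 979910.512 − 980114.58 + (497.46) = 293.392 mGal
Bouguer slab correction = 0.04193 × 2.18 × 1612.0 = 147.35 mGal
Simple Bouguer anomaly = 293.392 − (147.35) = 146.042 mGal
Complete Bouguer anomaly = 146.042 + 0.75 = 146.792 mGal

146.8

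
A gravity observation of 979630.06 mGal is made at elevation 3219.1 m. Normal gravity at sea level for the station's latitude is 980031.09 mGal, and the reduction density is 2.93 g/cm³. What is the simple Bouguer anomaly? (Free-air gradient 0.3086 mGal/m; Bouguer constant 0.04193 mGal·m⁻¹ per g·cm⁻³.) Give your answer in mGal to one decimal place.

196.9

Free-air correction = 0.3086 × 3219.1 = 993.41 mGal
Free-air anomaly = 979630.06 − 980031.09 + (993.41) = 592.38 mGal
Bouguer slab correction = 0.04193 × 2.93 × 3219.1 = 395.48 mGal
Simple Bouguer anomaly = 592.38 − (395.48) = 196.90 mGal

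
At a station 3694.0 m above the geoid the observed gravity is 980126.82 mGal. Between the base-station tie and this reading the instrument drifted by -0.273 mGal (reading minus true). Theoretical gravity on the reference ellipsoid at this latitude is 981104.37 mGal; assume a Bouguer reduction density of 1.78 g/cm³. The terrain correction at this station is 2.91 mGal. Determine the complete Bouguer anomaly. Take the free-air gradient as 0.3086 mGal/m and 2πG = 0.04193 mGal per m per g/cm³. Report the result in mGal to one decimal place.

-110.1

Drift-corrected reading = 980126.82 − (-0.273) = 980127.093 mGal
Free-air correction = 0.3086 × 3694.0 = 1139.97 mGal
Free-air anomaly = 980127.093 − 981104.37 + (1139.97) = 162.693 mGal
Bouguer slab correction = 0.04193 × 1.78 × 3694.0 = 275.70 mGal
Simple Bouguer anomaly = 162.693 − (275.70) = -113.007 mGal
Complete Bouguer anomaly = -113.007 + 2.91 = -110.097 mGal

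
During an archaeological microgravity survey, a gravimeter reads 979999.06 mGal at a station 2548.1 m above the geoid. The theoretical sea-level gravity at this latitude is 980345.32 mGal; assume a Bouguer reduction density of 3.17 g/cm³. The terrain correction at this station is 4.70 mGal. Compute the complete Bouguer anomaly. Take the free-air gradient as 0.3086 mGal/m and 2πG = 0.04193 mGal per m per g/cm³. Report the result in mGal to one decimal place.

106.1

Free-air correction = 0.3086 × 2548.1 = 786.34 mGal
Free-air anomaly = 979999.06 − 980345.32 + (786.34) = 440.08 mGal
Bouguer slab correction = 0.04193 × 3.17 × 2548.1 = 338.69 mGal
Simple Bouguer anomaly = 440.08 − (338.69) = 101.39 mGal
Complete Bouguer anomaly = 101.39 + 4.70 = 106.09 mGal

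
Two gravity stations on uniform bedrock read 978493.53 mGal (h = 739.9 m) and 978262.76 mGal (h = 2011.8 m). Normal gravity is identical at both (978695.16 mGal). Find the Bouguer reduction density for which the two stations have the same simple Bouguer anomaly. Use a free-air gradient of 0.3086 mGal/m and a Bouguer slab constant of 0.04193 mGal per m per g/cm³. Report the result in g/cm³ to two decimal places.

Δg_obs = 978262.76 − 978493.53 = -230.77 mGal over Δh = 2011.8 − 739.9 = 1271.9 m
Equal Bouguer anomalies ⇒ Δg_obs + (0.3086 − 0.04193ρ)·Δh = 0
0.3086 − 0.04193ρ = −Δg_obs/Δh = 0.18144
ρ = (0.3086 − 0.18144) / 0.04193 = 3.03 g/cm³

3.03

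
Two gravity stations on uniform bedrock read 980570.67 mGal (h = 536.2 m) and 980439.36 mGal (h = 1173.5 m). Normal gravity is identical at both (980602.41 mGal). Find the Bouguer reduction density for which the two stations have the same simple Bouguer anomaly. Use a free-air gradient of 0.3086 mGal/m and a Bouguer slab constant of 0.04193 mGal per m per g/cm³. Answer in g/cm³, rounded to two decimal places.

Δg_obs = 980439.36 − 980570.67 = -131.31 mGal over Δh = 1173.5 − 536.2 = 637.3 m
Equal Bouguer anomalies ⇒ Δg_obs + (0.3086 − 0.04193ρ)·Δh = 0
0.3086 − 0.04193ρ = −Δg_obs/Δh = 0.20604
ρ = (0.3086 − 0.20604) / 0.04193 = 2.45 g/cm³

2.45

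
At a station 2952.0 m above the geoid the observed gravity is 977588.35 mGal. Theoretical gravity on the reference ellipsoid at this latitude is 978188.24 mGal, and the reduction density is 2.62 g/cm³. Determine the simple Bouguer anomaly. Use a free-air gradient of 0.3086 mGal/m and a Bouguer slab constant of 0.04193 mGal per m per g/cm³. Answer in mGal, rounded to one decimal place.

Free-air correction = 0.3086 × 2952.0 = 910.99 mGal
Free-air anomaly = 977588.35 − 978188.24 + (910.99) = 311.10 mGal
Bouguer slab correction = 0.04193 × 2.62 × 2952.0 = 324.30 mGal
Simple Bouguer anomaly = 311.10 − (324.30) = -13.20 mGal

-13.2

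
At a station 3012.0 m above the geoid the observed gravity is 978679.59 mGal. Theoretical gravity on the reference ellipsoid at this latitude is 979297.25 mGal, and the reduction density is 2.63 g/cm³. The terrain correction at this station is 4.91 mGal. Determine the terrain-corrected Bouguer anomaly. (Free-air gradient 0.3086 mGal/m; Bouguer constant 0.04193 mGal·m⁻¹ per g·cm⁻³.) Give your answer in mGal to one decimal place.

-15.4

Free-air correction = 0.3086 × 3012.0 = 929.50 mGal
Free-air anomaly = 978679.59 − 979297.25 + (929.50) = 311.84 mGal
Bouguer slab correction = 0.04193 × 2.63 × 3012.0 = 332.15 mGal
Simple Bouguer anomaly = 311.84 − (332.15) = -20.31 mGal
Complete Bouguer anomaly = -20.31 + 4.91 = -15.40 mGal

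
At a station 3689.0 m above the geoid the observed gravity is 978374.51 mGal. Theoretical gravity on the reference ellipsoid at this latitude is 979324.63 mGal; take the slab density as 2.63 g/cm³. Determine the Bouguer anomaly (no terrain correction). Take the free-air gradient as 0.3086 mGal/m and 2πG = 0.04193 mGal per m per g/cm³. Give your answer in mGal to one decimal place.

-218.5

Free-air correction = 0.3086 × 3689.0 = 1138.43 mGal
Free-air anomaly = 978374.51 − 979324.63 + (1138.43) = 188.31 mGal
Bouguer slab correction = 0.04193 × 2.63 × 3689.0 = 406.81 mGal
Simple Bouguer anomaly = 188.31 − (406.81) = -218.50 mGal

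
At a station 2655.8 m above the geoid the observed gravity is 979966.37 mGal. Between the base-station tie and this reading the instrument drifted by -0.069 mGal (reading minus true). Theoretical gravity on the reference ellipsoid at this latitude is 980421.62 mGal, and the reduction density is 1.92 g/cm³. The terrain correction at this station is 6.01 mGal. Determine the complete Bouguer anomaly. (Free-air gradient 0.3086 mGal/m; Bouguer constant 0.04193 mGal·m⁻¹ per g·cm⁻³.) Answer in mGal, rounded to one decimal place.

156.6

Drift-corrected reading = 979966.37 − (-0.069) = 979966.439 mGal
Free-air correction = 0.3086 × 2655.8 = 819.58 mGal
Free-air anomaly = 979966.439 − 980421.62 + (819.58) = 364.399 mGal
Bouguer slab correction = 0.04193 × 1.92 × 2655.8 = 213.81 mGal
Simple Bouguer anomaly = 364.399 − (213.81) = 150.589 mGal
Complete Bouguer anomaly = 150.589 + 6.01 = 156.599 mGal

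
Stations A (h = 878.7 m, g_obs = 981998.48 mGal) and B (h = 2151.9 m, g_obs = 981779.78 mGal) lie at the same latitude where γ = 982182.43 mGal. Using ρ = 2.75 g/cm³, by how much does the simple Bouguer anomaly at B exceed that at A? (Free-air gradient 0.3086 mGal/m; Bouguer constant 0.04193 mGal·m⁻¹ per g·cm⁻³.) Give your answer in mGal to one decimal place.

27.4

Δg_SB(A) = 981998.48 − 982182.43 + 0.3086×878.7 − 0.04193×2.75×878.7 = -14.10 mGal
Δg_SB(B) = 981779.78 − 982182.43 + 0.3086×2151.9 − 0.04193×2.75×2151.9 = 13.30 mGal
Difference = 13.30 − (-14.10) = 27.40 mGal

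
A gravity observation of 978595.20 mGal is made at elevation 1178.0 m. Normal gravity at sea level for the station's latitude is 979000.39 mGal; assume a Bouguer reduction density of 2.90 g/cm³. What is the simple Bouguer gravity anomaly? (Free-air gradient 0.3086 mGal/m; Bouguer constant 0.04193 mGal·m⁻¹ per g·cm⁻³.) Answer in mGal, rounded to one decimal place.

Free-air correction = 0.3086 × 1178.0 = 363.53 mGal
Free-air anomaly = 978595.20 − 979000.39 + (363.53) = -41.66 mGal
Bouguer slab correction = 0.04193 × 2.90 × 1178.0 = 143.24 mGal
Simple Bouguer anomaly = -41.66 − (143.24) = -184.90 mGal

-184.9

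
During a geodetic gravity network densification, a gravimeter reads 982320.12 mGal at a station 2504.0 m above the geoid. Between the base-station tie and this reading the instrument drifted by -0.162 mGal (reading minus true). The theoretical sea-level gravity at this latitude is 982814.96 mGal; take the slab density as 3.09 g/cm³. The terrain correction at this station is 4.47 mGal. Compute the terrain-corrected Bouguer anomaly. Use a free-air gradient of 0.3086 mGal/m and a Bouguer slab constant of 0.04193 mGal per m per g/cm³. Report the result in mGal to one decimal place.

Drift-corrected reading = 982320.12 − (-0.162) = 982320.282 mGal
Free-air correction = 0.3086 × 2504.0 = 772.73 mGal
Free-air anomaly = 982320.282 − 982814.96 + (772.73) = 278.052 mGal
Bouguer slab correction = 0.04193 × 3.09 × 2504.0 = 324.43 mGal
Simple Bouguer anomaly = 278.052 − (324.43) = -46.378 mGal
Complete Bouguer anomaly = -46.378 + 4.47 = -41.908 mGal

-41.9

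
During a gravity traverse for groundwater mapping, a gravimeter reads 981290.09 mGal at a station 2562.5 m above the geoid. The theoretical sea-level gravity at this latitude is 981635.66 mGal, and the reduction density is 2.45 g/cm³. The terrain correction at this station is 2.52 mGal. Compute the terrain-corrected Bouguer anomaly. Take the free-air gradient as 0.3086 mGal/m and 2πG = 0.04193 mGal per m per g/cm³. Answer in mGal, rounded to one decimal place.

Free-air correction = 0.3086 × 2562.5 = 790.79 mGal
Free-air anomaly = 981290.09 − 981635.66 + (790.79) = 445.22 mGal
Bouguer slab correction = 0.04193 × 2.45 × 2562.5 = 263.24 mGal
Simple Bouguer anomaly = 445.22 − (263.24) = 181.98 mGal
Complete Bouguer anomaly = 181.98 + 2.52 = 184.50 mGal

184.5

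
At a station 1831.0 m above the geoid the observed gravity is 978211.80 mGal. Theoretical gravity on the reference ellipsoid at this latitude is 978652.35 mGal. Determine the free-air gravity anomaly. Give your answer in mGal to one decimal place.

124.5

Free-air correction = 0.3086 × 1831.0 = 565.05 mGal
Free-air anomaly = 978211.80 − 978652.35 + (565.05) = 124.50 mGal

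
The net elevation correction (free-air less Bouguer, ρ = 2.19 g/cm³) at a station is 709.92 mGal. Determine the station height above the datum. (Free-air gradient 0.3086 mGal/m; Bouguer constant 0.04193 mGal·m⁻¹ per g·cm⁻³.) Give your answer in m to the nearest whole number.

Combined gradient = 0.3086 − 0.04193 × 2.19 = 0.2167733 mGal/m
h = 709.92 / 0.2167733 = 3274.94 m

3275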